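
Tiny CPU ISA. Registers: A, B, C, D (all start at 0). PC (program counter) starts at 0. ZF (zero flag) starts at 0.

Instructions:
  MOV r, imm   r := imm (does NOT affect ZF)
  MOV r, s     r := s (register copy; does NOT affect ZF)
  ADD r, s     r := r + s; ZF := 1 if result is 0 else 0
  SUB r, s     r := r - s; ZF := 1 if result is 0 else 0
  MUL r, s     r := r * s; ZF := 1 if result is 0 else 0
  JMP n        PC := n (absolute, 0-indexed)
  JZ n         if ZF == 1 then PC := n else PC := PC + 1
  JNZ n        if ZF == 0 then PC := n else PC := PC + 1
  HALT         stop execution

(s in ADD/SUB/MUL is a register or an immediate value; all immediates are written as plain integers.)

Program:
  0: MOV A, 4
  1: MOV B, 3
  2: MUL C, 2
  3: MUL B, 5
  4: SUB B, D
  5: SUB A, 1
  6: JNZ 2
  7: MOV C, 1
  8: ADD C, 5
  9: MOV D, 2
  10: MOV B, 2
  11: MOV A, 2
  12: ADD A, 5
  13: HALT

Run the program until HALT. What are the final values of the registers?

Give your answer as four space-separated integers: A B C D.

Step 1: PC=0 exec 'MOV A, 4'. After: A=4 B=0 C=0 D=0 ZF=0 PC=1
Step 2: PC=1 exec 'MOV B, 3'. After: A=4 B=3 C=0 D=0 ZF=0 PC=2
Step 3: PC=2 exec 'MUL C, 2'. After: A=4 B=3 C=0 D=0 ZF=1 PC=3
Step 4: PC=3 exec 'MUL B, 5'. After: A=4 B=15 C=0 D=0 ZF=0 PC=4
Step 5: PC=4 exec 'SUB B, D'. After: A=4 B=15 C=0 D=0 ZF=0 PC=5
Step 6: PC=5 exec 'SUB A, 1'. After: A=3 B=15 C=0 D=0 ZF=0 PC=6
Step 7: PC=6 exec 'JNZ 2'. After: A=3 B=15 C=0 D=0 ZF=0 PC=2
Step 8: PC=2 exec 'MUL C, 2'. After: A=3 B=15 C=0 D=0 ZF=1 PC=3
Step 9: PC=3 exec 'MUL B, 5'. After: A=3 B=75 C=0 D=0 ZF=0 PC=4
Step 10: PC=4 exec 'SUB B, D'. After: A=3 B=75 C=0 D=0 ZF=0 PC=5
Step 11: PC=5 exec 'SUB A, 1'. After: A=2 B=75 C=0 D=0 ZF=0 PC=6
Step 12: PC=6 exec 'JNZ 2'. After: A=2 B=75 C=0 D=0 ZF=0 PC=2
Step 13: PC=2 exec 'MUL C, 2'. After: A=2 B=75 C=0 D=0 ZF=1 PC=3
Step 14: PC=3 exec 'MUL B, 5'. After: A=2 B=375 C=0 D=0 ZF=0 PC=4
Step 15: PC=4 exec 'SUB B, D'. After: A=2 B=375 C=0 D=0 ZF=0 PC=5
Step 16: PC=5 exec 'SUB A, 1'. After: A=1 B=375 C=0 D=0 ZF=0 PC=6
Step 17: PC=6 exec 'JNZ 2'. After: A=1 B=375 C=0 D=0 ZF=0 PC=2
Step 18: PC=2 exec 'MUL C, 2'. After: A=1 B=375 C=0 D=0 ZF=1 PC=3
Step 19: PC=3 exec 'MUL B, 5'. After: A=1 B=1875 C=0 D=0 ZF=0 PC=4
Step 20: PC=4 exec 'SUB B, D'. After: A=1 B=1875 C=0 D=0 ZF=0 PC=5
Step 21: PC=5 exec 'SUB A, 1'. After: A=0 B=1875 C=0 D=0 ZF=1 PC=6
Step 22: PC=6 exec 'JNZ 2'. After: A=0 B=1875 C=0 D=0 ZF=1 PC=7
Step 23: PC=7 exec 'MOV C, 1'. After: A=0 B=1875 C=1 D=0 ZF=1 PC=8
Step 24: PC=8 exec 'ADD C, 5'. After: A=0 B=1875 C=6 D=0 ZF=0 PC=9
Step 25: PC=9 exec 'MOV D, 2'. After: A=0 B=1875 C=6 D=2 ZF=0 PC=10
Step 26: PC=10 exec 'MOV B, 2'. After: A=0 B=2 C=6 D=2 ZF=0 PC=11
Step 27: PC=11 exec 'MOV A, 2'. After: A=2 B=2 C=6 D=2 ZF=0 PC=12
Step 28: PC=12 exec 'ADD A, 5'. After: A=7 B=2 C=6 D=2 ZF=0 PC=13
Step 29: PC=13 exec 'HALT'. After: A=7 B=2 C=6 D=2 ZF=0 PC=13 HALTED

Answer: 7 2 6 2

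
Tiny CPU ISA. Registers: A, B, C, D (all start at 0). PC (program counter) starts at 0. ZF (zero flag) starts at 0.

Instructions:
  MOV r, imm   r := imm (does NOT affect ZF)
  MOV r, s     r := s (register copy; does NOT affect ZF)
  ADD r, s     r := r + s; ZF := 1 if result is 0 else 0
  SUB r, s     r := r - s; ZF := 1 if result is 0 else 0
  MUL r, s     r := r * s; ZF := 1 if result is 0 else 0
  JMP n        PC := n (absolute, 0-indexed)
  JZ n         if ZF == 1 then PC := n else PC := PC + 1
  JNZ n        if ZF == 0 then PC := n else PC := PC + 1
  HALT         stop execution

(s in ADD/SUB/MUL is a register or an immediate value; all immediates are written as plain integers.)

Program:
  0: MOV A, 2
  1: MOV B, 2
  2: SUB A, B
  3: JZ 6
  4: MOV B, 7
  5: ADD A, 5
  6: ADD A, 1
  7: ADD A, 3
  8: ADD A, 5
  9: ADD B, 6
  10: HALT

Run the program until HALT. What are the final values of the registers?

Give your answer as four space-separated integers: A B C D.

Answer: 9 8 0 0

Derivation:
Step 1: PC=0 exec 'MOV A, 2'. After: A=2 B=0 C=0 D=0 ZF=0 PC=1
Step 2: PC=1 exec 'MOV B, 2'. After: A=2 B=2 C=0 D=0 ZF=0 PC=2
Step 3: PC=2 exec 'SUB A, B'. After: A=0 B=2 C=0 D=0 ZF=1 PC=3
Step 4: PC=3 exec 'JZ 6'. After: A=0 B=2 C=0 D=0 ZF=1 PC=6
Step 5: PC=6 exec 'ADD A, 1'. After: A=1 B=2 C=0 D=0 ZF=0 PC=7
Step 6: PC=7 exec 'ADD A, 3'. After: A=4 B=2 C=0 D=0 ZF=0 PC=8
Step 7: PC=8 exec 'ADD A, 5'. After: A=9 B=2 C=0 D=0 ZF=0 PC=9
Step 8: PC=9 exec 'ADD B, 6'. After: A=9 B=8 C=0 D=0 ZF=0 PC=10
Step 9: PC=10 exec 'HALT'. After: A=9 B=8 C=0 D=0 ZF=0 PC=10 HALTED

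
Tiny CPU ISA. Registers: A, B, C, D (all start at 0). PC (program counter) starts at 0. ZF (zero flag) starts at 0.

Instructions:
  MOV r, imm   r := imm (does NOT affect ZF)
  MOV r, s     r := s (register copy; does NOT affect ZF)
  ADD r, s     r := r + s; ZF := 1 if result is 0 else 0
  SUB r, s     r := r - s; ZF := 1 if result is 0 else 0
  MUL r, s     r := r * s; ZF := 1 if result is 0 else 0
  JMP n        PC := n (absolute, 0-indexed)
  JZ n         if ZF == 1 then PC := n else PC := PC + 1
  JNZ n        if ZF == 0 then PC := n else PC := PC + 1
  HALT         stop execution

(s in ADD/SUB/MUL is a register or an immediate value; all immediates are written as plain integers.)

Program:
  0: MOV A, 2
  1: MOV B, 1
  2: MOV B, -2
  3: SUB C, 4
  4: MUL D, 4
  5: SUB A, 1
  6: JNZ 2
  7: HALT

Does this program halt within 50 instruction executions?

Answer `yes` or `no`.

Step 1: PC=0 exec 'MOV A, 2'. After: A=2 B=0 C=0 D=0 ZF=0 PC=1
Step 2: PC=1 exec 'MOV B, 1'. After: A=2 B=1 C=0 D=0 ZF=0 PC=2
Step 3: PC=2 exec 'MOV B, -2'. After: A=2 B=-2 C=0 D=0 ZF=0 PC=3
Step 4: PC=3 exec 'SUB C, 4'. After: A=2 B=-2 C=-4 D=0 ZF=0 PC=4
Step 5: PC=4 exec 'MUL D, 4'. After: A=2 B=-2 C=-4 D=0 ZF=1 PC=5
Step 6: PC=5 exec 'SUB A, 1'. After: A=1 B=-2 C=-4 D=0 ZF=0 PC=6
Step 7: PC=6 exec 'JNZ 2'. After: A=1 B=-2 C=-4 D=0 ZF=0 PC=2
Step 8: PC=2 exec 'MOV B, -2'. After: A=1 B=-2 C=-4 D=0 ZF=0 PC=3
Step 9: PC=3 exec 'SUB C, 4'. After: A=1 B=-2 C=-8 D=0 ZF=0 PC=4
Step 10: PC=4 exec 'MUL D, 4'. After: A=1 B=-2 C=-8 D=0 ZF=1 PC=5
Step 11: PC=5 exec 'SUB A, 1'. After: A=0 B=-2 C=-8 D=0 ZF=1 PC=6
Step 12: PC=6 exec 'JNZ 2'. After: A=0 B=-2 C=-8 D=0 ZF=1 PC=7
Step 13: PC=7 exec 'HALT'. After: A=0 B=-2 C=-8 D=0 ZF=1 PC=7 HALTED

Answer: yes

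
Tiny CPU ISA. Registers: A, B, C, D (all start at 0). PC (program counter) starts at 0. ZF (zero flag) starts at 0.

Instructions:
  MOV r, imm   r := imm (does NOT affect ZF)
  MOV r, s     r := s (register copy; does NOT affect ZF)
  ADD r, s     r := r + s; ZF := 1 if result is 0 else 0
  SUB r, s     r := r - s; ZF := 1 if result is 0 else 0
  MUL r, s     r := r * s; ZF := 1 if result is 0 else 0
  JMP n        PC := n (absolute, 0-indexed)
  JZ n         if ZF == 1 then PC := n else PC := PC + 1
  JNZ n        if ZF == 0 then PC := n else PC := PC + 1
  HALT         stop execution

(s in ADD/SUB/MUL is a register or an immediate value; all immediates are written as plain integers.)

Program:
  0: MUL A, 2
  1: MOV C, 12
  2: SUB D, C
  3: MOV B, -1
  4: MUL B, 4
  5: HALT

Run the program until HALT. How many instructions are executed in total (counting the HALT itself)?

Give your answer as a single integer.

Answer: 6

Derivation:
Step 1: PC=0 exec 'MUL A, 2'. After: A=0 B=0 C=0 D=0 ZF=1 PC=1
Step 2: PC=1 exec 'MOV C, 12'. After: A=0 B=0 C=12 D=0 ZF=1 PC=2
Step 3: PC=2 exec 'SUB D, C'. After: A=0 B=0 C=12 D=-12 ZF=0 PC=3
Step 4: PC=3 exec 'MOV B, -1'. After: A=0 B=-1 C=12 D=-12 ZF=0 PC=4
Step 5: PC=4 exec 'MUL B, 4'. After: A=0 B=-4 C=12 D=-12 ZF=0 PC=5
Step 6: PC=5 exec 'HALT'. After: A=0 B=-4 C=12 D=-12 ZF=0 PC=5 HALTED
Total instructions executed: 6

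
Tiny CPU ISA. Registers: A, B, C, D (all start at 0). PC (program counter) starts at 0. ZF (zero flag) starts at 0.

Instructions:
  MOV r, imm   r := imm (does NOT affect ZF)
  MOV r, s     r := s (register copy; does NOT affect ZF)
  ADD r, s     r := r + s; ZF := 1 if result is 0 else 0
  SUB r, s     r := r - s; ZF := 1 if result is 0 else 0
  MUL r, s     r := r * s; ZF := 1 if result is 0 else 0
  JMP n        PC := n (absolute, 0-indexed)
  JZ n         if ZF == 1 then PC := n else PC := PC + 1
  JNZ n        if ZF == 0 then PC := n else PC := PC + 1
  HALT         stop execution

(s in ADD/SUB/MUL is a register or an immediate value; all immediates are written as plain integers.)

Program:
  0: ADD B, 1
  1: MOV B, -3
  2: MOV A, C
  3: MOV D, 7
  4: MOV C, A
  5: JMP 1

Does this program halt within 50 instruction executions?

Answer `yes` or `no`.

Step 1: PC=0 exec 'ADD B, 1'. After: A=0 B=1 C=0 D=0 ZF=0 PC=1
Step 2: PC=1 exec 'MOV B, -3'. After: A=0 B=-3 C=0 D=0 ZF=0 PC=2
Step 3: PC=2 exec 'MOV A, C'. After: A=0 B=-3 C=0 D=0 ZF=0 PC=3
Step 4: PC=3 exec 'MOV D, 7'. After: A=0 B=-3 C=0 D=7 ZF=0 PC=4
Step 5: PC=4 exec 'MOV C, A'. After: A=0 B=-3 C=0 D=7 ZF=0 PC=5
Step 6: PC=5 exec 'JMP 1'. After: A=0 B=-3 C=0 D=7 ZF=0 PC=1
Step 7: PC=1 exec 'MOV B, -3'. After: A=0 B=-3 C=0 D=7 ZF=0 PC=2
Step 8: PC=2 exec 'MOV A, C'. After: A=0 B=-3 C=0 D=7 ZF=0 PC=3
Step 9: PC=3 exec 'MOV D, 7'. After: A=0 B=-3 C=0 D=7 ZF=0 PC=4
State after step 9 equals state after step 4: the program is in a cycle of length 5 and will never halt.

Answer: no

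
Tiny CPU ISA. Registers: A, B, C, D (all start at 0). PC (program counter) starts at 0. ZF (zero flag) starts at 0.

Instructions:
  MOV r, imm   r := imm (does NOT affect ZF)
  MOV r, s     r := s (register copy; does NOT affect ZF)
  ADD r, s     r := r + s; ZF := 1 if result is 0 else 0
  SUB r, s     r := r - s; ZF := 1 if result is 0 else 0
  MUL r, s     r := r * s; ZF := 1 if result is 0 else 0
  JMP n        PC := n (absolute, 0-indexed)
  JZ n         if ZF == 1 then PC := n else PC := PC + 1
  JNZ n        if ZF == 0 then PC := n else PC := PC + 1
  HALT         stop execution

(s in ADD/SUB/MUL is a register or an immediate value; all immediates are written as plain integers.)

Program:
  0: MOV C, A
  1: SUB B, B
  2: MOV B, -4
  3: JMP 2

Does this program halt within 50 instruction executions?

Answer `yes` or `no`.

Answer: no

Derivation:
Step 1: PC=0 exec 'MOV C, A'. After: A=0 B=0 C=0 D=0 ZF=0 PC=1
Step 2: PC=1 exec 'SUB B, B'. After: A=0 B=0 C=0 D=0 ZF=1 PC=2
Step 3: PC=2 exec 'MOV B, -4'. After: A=0 B=-4 C=0 D=0 ZF=1 PC=3
Step 4: PC=3 exec 'JMP 2'. After: A=0 B=-4 C=0 D=0 ZF=1 PC=2
Step 5: PC=2 exec 'MOV B, -4'. After: A=0 B=-4 C=0 D=0 ZF=1 PC=3
State after step 5 equals state after step 3: the program is in a cycle of length 2 and will never halt.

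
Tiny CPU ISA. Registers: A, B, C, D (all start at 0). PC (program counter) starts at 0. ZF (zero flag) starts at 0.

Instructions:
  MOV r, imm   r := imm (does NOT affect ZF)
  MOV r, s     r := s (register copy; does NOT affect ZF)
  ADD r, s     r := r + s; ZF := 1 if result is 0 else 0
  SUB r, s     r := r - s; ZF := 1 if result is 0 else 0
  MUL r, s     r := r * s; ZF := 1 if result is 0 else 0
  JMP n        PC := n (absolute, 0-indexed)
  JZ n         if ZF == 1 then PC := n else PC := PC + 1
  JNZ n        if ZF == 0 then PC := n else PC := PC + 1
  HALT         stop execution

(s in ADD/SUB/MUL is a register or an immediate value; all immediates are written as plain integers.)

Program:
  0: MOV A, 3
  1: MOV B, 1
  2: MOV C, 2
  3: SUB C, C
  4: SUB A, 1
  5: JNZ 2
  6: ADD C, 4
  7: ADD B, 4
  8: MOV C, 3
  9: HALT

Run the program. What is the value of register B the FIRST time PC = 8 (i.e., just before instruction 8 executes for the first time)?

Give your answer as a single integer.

Step 1: PC=0 exec 'MOV A, 3'. After: A=3 B=0 C=0 D=0 ZF=0 PC=1
Step 2: PC=1 exec 'MOV B, 1'. After: A=3 B=1 C=0 D=0 ZF=0 PC=2
Step 3: PC=2 exec 'MOV C, 2'. After: A=3 B=1 C=2 D=0 ZF=0 PC=3
Step 4: PC=3 exec 'SUB C, C'. After: A=3 B=1 C=0 D=0 ZF=1 PC=4
Step 5: PC=4 exec 'SUB A, 1'. After: A=2 B=1 C=0 D=0 ZF=0 PC=5
Step 6: PC=5 exec 'JNZ 2'. After: A=2 B=1 C=0 D=0 ZF=0 PC=2
Step 7: PC=2 exec 'MOV C, 2'. After: A=2 B=1 C=2 D=0 ZF=0 PC=3
Step 8: PC=3 exec 'SUB C, C'. After: A=2 B=1 C=0 D=0 ZF=1 PC=4
Step 9: PC=4 exec 'SUB A, 1'. After: A=1 B=1 C=0 D=0 ZF=0 PC=5
Step 10: PC=5 exec 'JNZ 2'. After: A=1 B=1 C=0 D=0 ZF=0 PC=2
Step 11: PC=2 exec 'MOV C, 2'. After: A=1 B=1 C=2 D=0 ZF=0 PC=3
Step 12: PC=3 exec 'SUB C, C'. After: A=1 B=1 C=0 D=0 ZF=1 PC=4
Step 13: PC=4 exec 'SUB A, 1'. After: A=0 B=1 C=0 D=0 ZF=1 PC=5
Step 14: PC=5 exec 'JNZ 2'. After: A=0 B=1 C=0 D=0 ZF=1 PC=6
Step 15: PC=6 exec 'ADD C, 4'. After: A=0 B=1 C=4 D=0 ZF=0 PC=7
Step 16: PC=7 exec 'ADD B, 4'. After: A=0 B=5 C=4 D=0 ZF=0 PC=8
First time PC=8: B=5

5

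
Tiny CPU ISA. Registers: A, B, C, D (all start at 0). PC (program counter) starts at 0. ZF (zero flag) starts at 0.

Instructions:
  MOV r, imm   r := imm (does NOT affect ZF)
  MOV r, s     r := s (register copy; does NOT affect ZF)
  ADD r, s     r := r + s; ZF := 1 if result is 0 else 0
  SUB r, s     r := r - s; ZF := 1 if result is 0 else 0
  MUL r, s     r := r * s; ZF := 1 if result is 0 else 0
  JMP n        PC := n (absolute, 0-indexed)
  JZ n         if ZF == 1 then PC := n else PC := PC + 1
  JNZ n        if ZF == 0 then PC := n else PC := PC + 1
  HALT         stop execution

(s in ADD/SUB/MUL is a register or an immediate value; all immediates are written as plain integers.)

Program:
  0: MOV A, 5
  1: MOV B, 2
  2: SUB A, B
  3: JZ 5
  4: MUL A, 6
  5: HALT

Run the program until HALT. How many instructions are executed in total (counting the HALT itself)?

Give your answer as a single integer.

Answer: 6

Derivation:
Step 1: PC=0 exec 'MOV A, 5'. After: A=5 B=0 C=0 D=0 ZF=0 PC=1
Step 2: PC=1 exec 'MOV B, 2'. After: A=5 B=2 C=0 D=0 ZF=0 PC=2
Step 3: PC=2 exec 'SUB A, B'. After: A=3 B=2 C=0 D=0 ZF=0 PC=3
Step 4: PC=3 exec 'JZ 5'. After: A=3 B=2 C=0 D=0 ZF=0 PC=4
Step 5: PC=4 exec 'MUL A, 6'. After: A=18 B=2 C=0 D=0 ZF=0 PC=5
Step 6: PC=5 exec 'HALT'. After: A=18 B=2 C=0 D=0 ZF=0 PC=5 HALTED
Total instructions executed: 6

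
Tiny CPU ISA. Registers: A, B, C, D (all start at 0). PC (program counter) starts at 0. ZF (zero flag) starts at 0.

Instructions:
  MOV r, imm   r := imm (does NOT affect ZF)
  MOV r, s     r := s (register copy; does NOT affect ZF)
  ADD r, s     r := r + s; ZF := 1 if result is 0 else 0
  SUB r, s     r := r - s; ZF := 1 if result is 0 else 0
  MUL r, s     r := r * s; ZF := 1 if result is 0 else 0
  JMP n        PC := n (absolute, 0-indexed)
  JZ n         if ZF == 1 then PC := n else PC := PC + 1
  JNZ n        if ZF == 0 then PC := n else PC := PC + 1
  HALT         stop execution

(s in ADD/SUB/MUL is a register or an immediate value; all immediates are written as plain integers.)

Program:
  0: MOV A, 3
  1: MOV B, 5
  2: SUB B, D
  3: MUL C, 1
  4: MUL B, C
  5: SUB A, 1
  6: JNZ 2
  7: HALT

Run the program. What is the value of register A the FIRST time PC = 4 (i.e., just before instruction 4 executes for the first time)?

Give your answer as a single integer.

Step 1: PC=0 exec 'MOV A, 3'. After: A=3 B=0 C=0 D=0 ZF=0 PC=1
Step 2: PC=1 exec 'MOV B, 5'. After: A=3 B=5 C=0 D=0 ZF=0 PC=2
Step 3: PC=2 exec 'SUB B, D'. After: A=3 B=5 C=0 D=0 ZF=0 PC=3
Step 4: PC=3 exec 'MUL C, 1'. After: A=3 B=5 C=0 D=0 ZF=1 PC=4
First time PC=4: A=3

3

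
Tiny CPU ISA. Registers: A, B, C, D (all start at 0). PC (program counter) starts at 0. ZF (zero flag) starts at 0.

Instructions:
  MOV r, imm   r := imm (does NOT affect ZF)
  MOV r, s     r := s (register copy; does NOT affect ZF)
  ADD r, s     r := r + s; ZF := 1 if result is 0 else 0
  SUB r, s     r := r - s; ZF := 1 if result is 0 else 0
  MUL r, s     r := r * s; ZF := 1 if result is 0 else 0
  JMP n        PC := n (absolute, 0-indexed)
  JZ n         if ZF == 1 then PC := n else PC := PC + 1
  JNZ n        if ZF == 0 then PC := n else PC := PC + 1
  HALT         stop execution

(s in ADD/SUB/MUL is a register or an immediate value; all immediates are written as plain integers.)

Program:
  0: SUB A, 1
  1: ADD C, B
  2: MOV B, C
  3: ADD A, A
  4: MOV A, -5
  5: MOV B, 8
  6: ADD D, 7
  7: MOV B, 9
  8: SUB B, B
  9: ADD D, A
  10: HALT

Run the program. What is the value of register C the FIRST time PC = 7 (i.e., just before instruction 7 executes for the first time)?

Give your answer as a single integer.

Step 1: PC=0 exec 'SUB A, 1'. After: A=-1 B=0 C=0 D=0 ZF=0 PC=1
Step 2: PC=1 exec 'ADD C, B'. After: A=-1 B=0 C=0 D=0 ZF=1 PC=2
Step 3: PC=2 exec 'MOV B, C'. After: A=-1 B=0 C=0 D=0 ZF=1 PC=3
Step 4: PC=3 exec 'ADD A, A'. After: A=-2 B=0 C=0 D=0 ZF=0 PC=4
Step 5: PC=4 exec 'MOV A, -5'. After: A=-5 B=0 C=0 D=0 ZF=0 PC=5
Step 6: PC=5 exec 'MOV B, 8'. After: A=-5 B=8 C=0 D=0 ZF=0 PC=6
Step 7: PC=6 exec 'ADD D, 7'. After: A=-5 B=8 C=0 D=7 ZF=0 PC=7
First time PC=7: C=0

0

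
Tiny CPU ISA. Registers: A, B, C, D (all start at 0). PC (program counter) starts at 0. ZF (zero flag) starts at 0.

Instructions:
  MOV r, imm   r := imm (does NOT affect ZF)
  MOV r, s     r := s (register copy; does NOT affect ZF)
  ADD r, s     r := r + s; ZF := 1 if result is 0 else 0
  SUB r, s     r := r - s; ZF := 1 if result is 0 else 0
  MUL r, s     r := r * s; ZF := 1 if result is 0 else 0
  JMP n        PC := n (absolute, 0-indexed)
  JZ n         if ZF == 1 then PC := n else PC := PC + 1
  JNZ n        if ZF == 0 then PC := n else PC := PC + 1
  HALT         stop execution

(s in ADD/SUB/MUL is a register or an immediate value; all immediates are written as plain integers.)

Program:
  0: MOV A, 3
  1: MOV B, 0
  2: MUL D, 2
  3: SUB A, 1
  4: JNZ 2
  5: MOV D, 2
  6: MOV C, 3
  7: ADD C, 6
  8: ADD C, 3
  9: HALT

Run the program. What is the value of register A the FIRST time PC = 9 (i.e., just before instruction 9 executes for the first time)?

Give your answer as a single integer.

Step 1: PC=0 exec 'MOV A, 3'. After: A=3 B=0 C=0 D=0 ZF=0 PC=1
Step 2: PC=1 exec 'MOV B, 0'. After: A=3 B=0 C=0 D=0 ZF=0 PC=2
Step 3: PC=2 exec 'MUL D, 2'. After: A=3 B=0 C=0 D=0 ZF=1 PC=3
Step 4: PC=3 exec 'SUB A, 1'. After: A=2 B=0 C=0 D=0 ZF=0 PC=4
Step 5: PC=4 exec 'JNZ 2'. After: A=2 B=0 C=0 D=0 ZF=0 PC=2
Step 6: PC=2 exec 'MUL D, 2'. After: A=2 B=0 C=0 D=0 ZF=1 PC=3
Step 7: PC=3 exec 'SUB A, 1'. After: A=1 B=0 C=0 D=0 ZF=0 PC=4
Step 8: PC=4 exec 'JNZ 2'. After: A=1 B=0 C=0 D=0 ZF=0 PC=2
Step 9: PC=2 exec 'MUL D, 2'. After: A=1 B=0 C=0 D=0 ZF=1 PC=3
Step 10: PC=3 exec 'SUB A, 1'. After: A=0 B=0 C=0 D=0 ZF=1 PC=4
Step 11: PC=4 exec 'JNZ 2'. After: A=0 B=0 C=0 D=0 ZF=1 PC=5
Step 12: PC=5 exec 'MOV D, 2'. After: A=0 B=0 C=0 D=2 ZF=1 PC=6
Step 13: PC=6 exec 'MOV C, 3'. After: A=0 B=0 C=3 D=2 ZF=1 PC=7
Step 14: PC=7 exec 'ADD C, 6'. After: A=0 B=0 C=9 D=2 ZF=0 PC=8
Step 15: PC=8 exec 'ADD C, 3'. After: A=0 B=0 C=12 D=2 ZF=0 PC=9
First time PC=9: A=0

0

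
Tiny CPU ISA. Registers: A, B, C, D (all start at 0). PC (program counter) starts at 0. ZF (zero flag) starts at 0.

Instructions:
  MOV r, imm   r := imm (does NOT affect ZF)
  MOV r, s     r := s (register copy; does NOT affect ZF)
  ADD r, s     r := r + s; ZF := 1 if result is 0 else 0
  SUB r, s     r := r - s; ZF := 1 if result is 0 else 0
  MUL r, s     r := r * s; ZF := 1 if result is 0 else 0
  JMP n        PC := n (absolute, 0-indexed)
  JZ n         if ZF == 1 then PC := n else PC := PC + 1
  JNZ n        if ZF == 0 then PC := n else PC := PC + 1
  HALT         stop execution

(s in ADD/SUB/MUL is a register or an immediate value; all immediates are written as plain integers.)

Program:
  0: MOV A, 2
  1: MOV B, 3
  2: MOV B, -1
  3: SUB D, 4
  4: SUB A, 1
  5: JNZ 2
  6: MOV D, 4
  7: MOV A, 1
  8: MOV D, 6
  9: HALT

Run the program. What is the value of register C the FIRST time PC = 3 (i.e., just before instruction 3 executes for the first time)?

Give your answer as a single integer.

Step 1: PC=0 exec 'MOV A, 2'. After: A=2 B=0 C=0 D=0 ZF=0 PC=1
Step 2: PC=1 exec 'MOV B, 3'. After: A=2 B=3 C=0 D=0 ZF=0 PC=2
Step 3: PC=2 exec 'MOV B, -1'. After: A=2 B=-1 C=0 D=0 ZF=0 PC=3
First time PC=3: C=0

0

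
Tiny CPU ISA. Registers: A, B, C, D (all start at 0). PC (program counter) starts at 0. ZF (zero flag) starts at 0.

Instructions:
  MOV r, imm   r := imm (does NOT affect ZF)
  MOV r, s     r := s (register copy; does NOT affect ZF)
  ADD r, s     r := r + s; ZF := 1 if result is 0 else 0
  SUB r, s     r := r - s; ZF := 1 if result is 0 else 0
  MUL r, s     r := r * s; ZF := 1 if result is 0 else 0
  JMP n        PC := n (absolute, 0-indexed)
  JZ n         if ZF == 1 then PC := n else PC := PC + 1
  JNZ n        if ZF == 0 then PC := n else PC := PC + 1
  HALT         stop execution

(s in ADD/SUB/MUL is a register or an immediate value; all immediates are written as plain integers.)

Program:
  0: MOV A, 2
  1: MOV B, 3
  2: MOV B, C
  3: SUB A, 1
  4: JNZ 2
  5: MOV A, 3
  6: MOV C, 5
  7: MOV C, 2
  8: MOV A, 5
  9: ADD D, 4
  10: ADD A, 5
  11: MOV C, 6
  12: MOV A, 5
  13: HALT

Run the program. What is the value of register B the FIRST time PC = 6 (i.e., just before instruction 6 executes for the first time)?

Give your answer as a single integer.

Step 1: PC=0 exec 'MOV A, 2'. After: A=2 B=0 C=0 D=0 ZF=0 PC=1
Step 2: PC=1 exec 'MOV B, 3'. After: A=2 B=3 C=0 D=0 ZF=0 PC=2
Step 3: PC=2 exec 'MOV B, C'. After: A=2 B=0 C=0 D=0 ZF=0 PC=3
Step 4: PC=3 exec 'SUB A, 1'. After: A=1 B=0 C=0 D=0 ZF=0 PC=4
Step 5: PC=4 exec 'JNZ 2'. After: A=1 B=0 C=0 D=0 ZF=0 PC=2
Step 6: PC=2 exec 'MOV B, C'. After: A=1 B=0 C=0 D=0 ZF=0 PC=3
Step 7: PC=3 exec 'SUB A, 1'. After: A=0 B=0 C=0 D=0 ZF=1 PC=4
Step 8: PC=4 exec 'JNZ 2'. After: A=0 B=0 C=0 D=0 ZF=1 PC=5
Step 9: PC=5 exec 'MOV A, 3'. After: A=3 B=0 C=0 D=0 ZF=1 PC=6
First time PC=6: B=0

0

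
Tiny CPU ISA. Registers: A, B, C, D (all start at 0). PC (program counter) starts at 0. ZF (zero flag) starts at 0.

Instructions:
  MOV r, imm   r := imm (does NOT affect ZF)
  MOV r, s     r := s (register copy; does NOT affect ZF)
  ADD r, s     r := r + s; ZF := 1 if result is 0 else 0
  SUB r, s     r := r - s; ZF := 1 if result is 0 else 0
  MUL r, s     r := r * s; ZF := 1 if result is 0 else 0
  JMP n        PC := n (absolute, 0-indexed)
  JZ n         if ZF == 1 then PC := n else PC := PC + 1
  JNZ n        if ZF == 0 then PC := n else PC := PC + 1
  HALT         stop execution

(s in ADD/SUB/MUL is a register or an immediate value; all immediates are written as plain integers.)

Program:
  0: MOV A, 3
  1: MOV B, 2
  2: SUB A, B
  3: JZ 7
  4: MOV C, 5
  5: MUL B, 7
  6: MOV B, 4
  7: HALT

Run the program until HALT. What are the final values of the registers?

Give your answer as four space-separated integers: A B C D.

Answer: 1 4 5 0

Derivation:
Step 1: PC=0 exec 'MOV A, 3'. After: A=3 B=0 C=0 D=0 ZF=0 PC=1
Step 2: PC=1 exec 'MOV B, 2'. After: A=3 B=2 C=0 D=0 ZF=0 PC=2
Step 3: PC=2 exec 'SUB A, B'. After: A=1 B=2 C=0 D=0 ZF=0 PC=3
Step 4: PC=3 exec 'JZ 7'. After: A=1 B=2 C=0 D=0 ZF=0 PC=4
Step 5: PC=4 exec 'MOV C, 5'. After: A=1 B=2 C=5 D=0 ZF=0 PC=5
Step 6: PC=5 exec 'MUL B, 7'. After: A=1 B=14 C=5 D=0 ZF=0 PC=6
Step 7: PC=6 exec 'MOV B, 4'. After: A=1 B=4 C=5 D=0 ZF=0 PC=7
Step 8: PC=7 exec 'HALT'. After: A=1 B=4 C=5 D=0 ZF=0 PC=7 HALTED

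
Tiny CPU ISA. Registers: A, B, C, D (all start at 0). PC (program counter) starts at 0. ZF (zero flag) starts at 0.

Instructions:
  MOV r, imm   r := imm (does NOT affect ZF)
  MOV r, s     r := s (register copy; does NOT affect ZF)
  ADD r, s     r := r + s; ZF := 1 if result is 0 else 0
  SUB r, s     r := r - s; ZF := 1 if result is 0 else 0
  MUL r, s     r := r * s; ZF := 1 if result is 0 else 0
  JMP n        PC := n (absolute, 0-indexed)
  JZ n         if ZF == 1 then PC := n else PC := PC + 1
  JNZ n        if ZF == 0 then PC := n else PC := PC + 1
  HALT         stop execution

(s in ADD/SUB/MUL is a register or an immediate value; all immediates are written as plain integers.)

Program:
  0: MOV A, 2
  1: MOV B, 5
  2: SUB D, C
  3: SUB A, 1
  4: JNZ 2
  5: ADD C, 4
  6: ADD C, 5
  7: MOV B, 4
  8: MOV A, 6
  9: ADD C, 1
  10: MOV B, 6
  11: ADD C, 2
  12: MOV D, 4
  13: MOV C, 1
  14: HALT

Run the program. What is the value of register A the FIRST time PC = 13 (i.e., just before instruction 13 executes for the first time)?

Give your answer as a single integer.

Step 1: PC=0 exec 'MOV A, 2'. After: A=2 B=0 C=0 D=0 ZF=0 PC=1
Step 2: PC=1 exec 'MOV B, 5'. After: A=2 B=5 C=0 D=0 ZF=0 PC=2
Step 3: PC=2 exec 'SUB D, C'. After: A=2 B=5 C=0 D=0 ZF=1 PC=3
Step 4: PC=3 exec 'SUB A, 1'. After: A=1 B=5 C=0 D=0 ZF=0 PC=4
Step 5: PC=4 exec 'JNZ 2'. After: A=1 B=5 C=0 D=0 ZF=0 PC=2
Step 6: PC=2 exec 'SUB D, C'. After: A=1 B=5 C=0 D=0 ZF=1 PC=3
Step 7: PC=3 exec 'SUB A, 1'. After: A=0 B=5 C=0 D=0 ZF=1 PC=4
Step 8: PC=4 exec 'JNZ 2'. After: A=0 B=5 C=0 D=0 ZF=1 PC=5
Step 9: PC=5 exec 'ADD C, 4'. After: A=0 B=5 C=4 D=0 ZF=0 PC=6
Step 10: PC=6 exec 'ADD C, 5'. After: A=0 B=5 C=9 D=0 ZF=0 PC=7
Step 11: PC=7 exec 'MOV B, 4'. After: A=0 B=4 C=9 D=0 ZF=0 PC=8
Step 12: PC=8 exec 'MOV A, 6'. After: A=6 B=4 C=9 D=0 ZF=0 PC=9
Step 13: PC=9 exec 'ADD C, 1'. After: A=6 B=4 C=10 D=0 ZF=0 PC=10
Step 14: PC=10 exec 'MOV B, 6'. After: A=6 B=6 C=10 D=0 ZF=0 PC=11
Step 15: PC=11 exec 'ADD C, 2'. After: A=6 B=6 C=12 D=0 ZF=0 PC=12
Step 16: PC=12 exec 'MOV D, 4'. After: A=6 B=6 C=12 D=4 ZF=0 PC=13
First time PC=13: A=6

6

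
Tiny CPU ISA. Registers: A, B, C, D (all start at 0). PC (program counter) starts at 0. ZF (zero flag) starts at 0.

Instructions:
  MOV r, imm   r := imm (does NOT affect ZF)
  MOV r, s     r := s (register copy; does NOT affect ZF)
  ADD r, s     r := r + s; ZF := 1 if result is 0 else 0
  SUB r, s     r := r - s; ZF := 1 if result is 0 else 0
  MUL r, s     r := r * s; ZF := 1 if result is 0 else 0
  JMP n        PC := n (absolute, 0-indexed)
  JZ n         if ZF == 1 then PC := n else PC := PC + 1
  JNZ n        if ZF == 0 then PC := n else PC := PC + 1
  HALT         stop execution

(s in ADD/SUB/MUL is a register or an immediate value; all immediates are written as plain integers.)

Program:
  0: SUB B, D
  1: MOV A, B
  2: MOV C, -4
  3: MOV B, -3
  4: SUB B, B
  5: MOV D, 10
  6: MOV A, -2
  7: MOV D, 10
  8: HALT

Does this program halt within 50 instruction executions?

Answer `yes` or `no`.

Step 1: PC=0 exec 'SUB B, D'. After: A=0 B=0 C=0 D=0 ZF=1 PC=1
Step 2: PC=1 exec 'MOV A, B'. After: A=0 B=0 C=0 D=0 ZF=1 PC=2
Step 3: PC=2 exec 'MOV C, -4'. After: A=0 B=0 C=-4 D=0 ZF=1 PC=3
Step 4: PC=3 exec 'MOV B, -3'. After: A=0 B=-3 C=-4 D=0 ZF=1 PC=4
Step 5: PC=4 exec 'SUB B, B'. After: A=0 B=0 C=-4 D=0 ZF=1 PC=5
Step 6: PC=5 exec 'MOV D, 10'. After: A=0 B=0 C=-4 D=10 ZF=1 PC=6
Step 7: PC=6 exec 'MOV A, -2'. After: A=-2 B=0 C=-4 D=10 ZF=1 PC=7
Step 8: PC=7 exec 'MOV D, 10'. After: A=-2 B=0 C=-4 D=10 ZF=1 PC=8
Step 9: PC=8 exec 'HALT'. After: A=-2 B=0 C=-4 D=10 ZF=1 PC=8 HALTED

Answer: yes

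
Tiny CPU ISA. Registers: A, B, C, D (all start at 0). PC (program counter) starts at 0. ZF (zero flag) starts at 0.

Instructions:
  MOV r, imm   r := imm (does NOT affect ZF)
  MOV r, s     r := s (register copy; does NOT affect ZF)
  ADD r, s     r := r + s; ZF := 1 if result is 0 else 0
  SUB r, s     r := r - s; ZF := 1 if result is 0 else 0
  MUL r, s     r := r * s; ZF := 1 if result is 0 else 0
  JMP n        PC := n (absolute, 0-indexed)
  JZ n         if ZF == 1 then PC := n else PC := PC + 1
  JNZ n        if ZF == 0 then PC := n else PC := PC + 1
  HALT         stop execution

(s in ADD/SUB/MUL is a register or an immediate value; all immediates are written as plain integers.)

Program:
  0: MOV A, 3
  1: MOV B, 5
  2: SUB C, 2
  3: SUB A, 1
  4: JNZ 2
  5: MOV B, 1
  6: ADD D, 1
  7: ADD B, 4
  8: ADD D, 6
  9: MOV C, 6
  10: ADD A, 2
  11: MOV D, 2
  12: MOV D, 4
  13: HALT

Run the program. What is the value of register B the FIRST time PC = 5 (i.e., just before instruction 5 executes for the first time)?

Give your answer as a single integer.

Step 1: PC=0 exec 'MOV A, 3'. After: A=3 B=0 C=0 D=0 ZF=0 PC=1
Step 2: PC=1 exec 'MOV B, 5'. After: A=3 B=5 C=0 D=0 ZF=0 PC=2
Step 3: PC=2 exec 'SUB C, 2'. After: A=3 B=5 C=-2 D=0 ZF=0 PC=3
Step 4: PC=3 exec 'SUB A, 1'. After: A=2 B=5 C=-2 D=0 ZF=0 PC=4
Step 5: PC=4 exec 'JNZ 2'. After: A=2 B=5 C=-2 D=0 ZF=0 PC=2
Step 6: PC=2 exec 'SUB C, 2'. After: A=2 B=5 C=-4 D=0 ZF=0 PC=3
Step 7: PC=3 exec 'SUB A, 1'. After: A=1 B=5 C=-4 D=0 ZF=0 PC=4
Step 8: PC=4 exec 'JNZ 2'. After: A=1 B=5 C=-4 D=0 ZF=0 PC=2
Step 9: PC=2 exec 'SUB C, 2'. After: A=1 B=5 C=-6 D=0 ZF=0 PC=3
Step 10: PC=3 exec 'SUB A, 1'. After: A=0 B=5 C=-6 D=0 ZF=1 PC=4
Step 11: PC=4 exec 'JNZ 2'. After: A=0 B=5 C=-6 D=0 ZF=1 PC=5
First time PC=5: B=5

5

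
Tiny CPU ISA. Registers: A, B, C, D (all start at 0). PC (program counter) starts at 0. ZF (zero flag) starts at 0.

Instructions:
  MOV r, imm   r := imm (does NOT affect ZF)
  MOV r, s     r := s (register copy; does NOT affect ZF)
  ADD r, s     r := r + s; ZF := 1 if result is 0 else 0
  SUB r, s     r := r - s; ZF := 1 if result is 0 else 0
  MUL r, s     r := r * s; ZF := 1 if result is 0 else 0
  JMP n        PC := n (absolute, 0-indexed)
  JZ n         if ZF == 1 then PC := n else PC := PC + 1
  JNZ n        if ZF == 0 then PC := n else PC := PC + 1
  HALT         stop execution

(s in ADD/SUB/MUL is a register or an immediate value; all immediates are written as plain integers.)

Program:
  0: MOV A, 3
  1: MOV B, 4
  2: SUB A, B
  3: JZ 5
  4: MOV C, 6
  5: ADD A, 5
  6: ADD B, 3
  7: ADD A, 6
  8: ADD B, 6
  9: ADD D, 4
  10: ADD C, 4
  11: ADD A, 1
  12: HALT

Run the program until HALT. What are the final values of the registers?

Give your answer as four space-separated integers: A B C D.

Step 1: PC=0 exec 'MOV A, 3'. After: A=3 B=0 C=0 D=0 ZF=0 PC=1
Step 2: PC=1 exec 'MOV B, 4'. After: A=3 B=4 C=0 D=0 ZF=0 PC=2
Step 3: PC=2 exec 'SUB A, B'. After: A=-1 B=4 C=0 D=0 ZF=0 PC=3
Step 4: PC=3 exec 'JZ 5'. After: A=-1 B=4 C=0 D=0 ZF=0 PC=4
Step 5: PC=4 exec 'MOV C, 6'. After: A=-1 B=4 C=6 D=0 ZF=0 PC=5
Step 6: PC=5 exec 'ADD A, 5'. After: A=4 B=4 C=6 D=0 ZF=0 PC=6
Step 7: PC=6 exec 'ADD B, 3'. After: A=4 B=7 C=6 D=0 ZF=0 PC=7
Step 8: PC=7 exec 'ADD A, 6'. After: A=10 B=7 C=6 D=0 ZF=0 PC=8
Step 9: PC=8 exec 'ADD B, 6'. After: A=10 B=13 C=6 D=0 ZF=0 PC=9
Step 10: PC=9 exec 'ADD D, 4'. After: A=10 B=13 C=6 D=4 ZF=0 PC=10
Step 11: PC=10 exec 'ADD C, 4'. After: A=10 B=13 C=10 D=4 ZF=0 PC=11
Step 12: PC=11 exec 'ADD A, 1'. After: A=11 B=13 C=10 D=4 ZF=0 PC=12
Step 13: PC=12 exec 'HALT'. After: A=11 B=13 C=10 D=4 ZF=0 PC=12 HALTED

Answer: 11 13 10 4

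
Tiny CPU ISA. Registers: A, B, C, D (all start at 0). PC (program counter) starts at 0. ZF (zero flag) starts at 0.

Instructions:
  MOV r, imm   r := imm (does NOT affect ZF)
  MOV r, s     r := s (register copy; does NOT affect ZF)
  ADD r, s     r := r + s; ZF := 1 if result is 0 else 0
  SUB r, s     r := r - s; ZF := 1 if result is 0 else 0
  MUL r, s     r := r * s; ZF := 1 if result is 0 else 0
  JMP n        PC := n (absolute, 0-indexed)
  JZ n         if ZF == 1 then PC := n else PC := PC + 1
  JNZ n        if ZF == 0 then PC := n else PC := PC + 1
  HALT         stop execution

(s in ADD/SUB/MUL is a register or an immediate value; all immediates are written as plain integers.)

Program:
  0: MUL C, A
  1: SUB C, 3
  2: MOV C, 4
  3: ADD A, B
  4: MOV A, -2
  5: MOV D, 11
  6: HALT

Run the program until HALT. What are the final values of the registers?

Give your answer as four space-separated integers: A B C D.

Step 1: PC=0 exec 'MUL C, A'. After: A=0 B=0 C=0 D=0 ZF=1 PC=1
Step 2: PC=1 exec 'SUB C, 3'. After: A=0 B=0 C=-3 D=0 ZF=0 PC=2
Step 3: PC=2 exec 'MOV C, 4'. After: A=0 B=0 C=4 D=0 ZF=0 PC=3
Step 4: PC=3 exec 'ADD A, B'. After: A=0 B=0 C=4 D=0 ZF=1 PC=4
Step 5: PC=4 exec 'MOV A, -2'. After: A=-2 B=0 C=4 D=0 ZF=1 PC=5
Step 6: PC=5 exec 'MOV D, 11'. After: A=-2 B=0 C=4 D=11 ZF=1 PC=6
Step 7: PC=6 exec 'HALT'. After: A=-2 B=0 C=4 D=11 ZF=1 PC=6 HALTED

Answer: -2 0 4 11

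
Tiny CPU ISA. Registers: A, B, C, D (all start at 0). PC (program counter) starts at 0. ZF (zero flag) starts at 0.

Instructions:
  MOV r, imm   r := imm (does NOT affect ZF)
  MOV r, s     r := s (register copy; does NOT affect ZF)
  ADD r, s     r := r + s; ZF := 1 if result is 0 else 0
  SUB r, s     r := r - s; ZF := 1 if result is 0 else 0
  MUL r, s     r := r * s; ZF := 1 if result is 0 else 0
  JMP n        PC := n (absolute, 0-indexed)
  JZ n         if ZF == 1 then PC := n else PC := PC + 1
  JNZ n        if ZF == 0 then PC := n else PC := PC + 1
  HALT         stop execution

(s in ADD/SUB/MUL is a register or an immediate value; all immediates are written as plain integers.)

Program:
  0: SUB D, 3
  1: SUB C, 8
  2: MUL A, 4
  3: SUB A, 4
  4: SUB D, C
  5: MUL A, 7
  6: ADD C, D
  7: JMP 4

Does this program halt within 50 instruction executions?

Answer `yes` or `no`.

Step 1: PC=0 exec 'SUB D, 3'. After: A=0 B=0 C=0 D=-3 ZF=0 PC=1
Step 2: PC=1 exec 'SUB C, 8'. After: A=0 B=0 C=-8 D=-3 ZF=0 PC=2
Step 3: PC=2 exec 'MUL A, 4'. After: A=0 B=0 C=-8 D=-3 ZF=1 PC=3
Step 4: PC=3 exec 'SUB A, 4'. After: A=-4 B=0 C=-8 D=-3 ZF=0 PC=4
Step 5: PC=4 exec 'SUB D, C'. After: A=-4 B=0 C=-8 D=5 ZF=0 PC=5
Step 6: PC=5 exec 'MUL A, 7'. After: A=-28 B=0 C=-8 D=5 ZF=0 PC=6
Step 7: PC=6 exec 'ADD C, D'. After: A=-28 B=0 C=-3 D=5 ZF=0 PC=7
Step 8: PC=7 exec 'JMP 4'. After: A=-28 B=0 C=-3 D=5 ZF=0 PC=4
Step 9: PC=4 exec 'SUB D, C'. After: A=-28 B=0 C=-3 D=8 ZF=0 PC=5
Step 10: PC=5 exec 'MUL A, 7'. After: A=-196 B=0 C=-3 D=8 ZF=0 PC=6
Step 11: PC=6 exec 'ADD C, D'. After: A=-196 B=0 C=5 D=8 ZF=0 PC=7
Step 12: PC=7 exec 'JMP 4'. After: A=-196 B=0 C=5 D=8 ZF=0 PC=4
Step 13: PC=4 exec 'SUB D, C'. After: A=-196 B=0 C=5 D=3 ZF=0 PC=5
Step 14: PC=5 exec 'MUL A, 7'. After: A=-1372 B=0 C=5 D=3 ZF=0 PC=6
Step 15: PC=6 exec 'ADD C, D'. After: A=-1372 B=0 C=8 D=3 ZF=0 PC=7
After 50 steps: not halted. PC revisits the same instructions with no path to HALT; will never halt.

Answer: no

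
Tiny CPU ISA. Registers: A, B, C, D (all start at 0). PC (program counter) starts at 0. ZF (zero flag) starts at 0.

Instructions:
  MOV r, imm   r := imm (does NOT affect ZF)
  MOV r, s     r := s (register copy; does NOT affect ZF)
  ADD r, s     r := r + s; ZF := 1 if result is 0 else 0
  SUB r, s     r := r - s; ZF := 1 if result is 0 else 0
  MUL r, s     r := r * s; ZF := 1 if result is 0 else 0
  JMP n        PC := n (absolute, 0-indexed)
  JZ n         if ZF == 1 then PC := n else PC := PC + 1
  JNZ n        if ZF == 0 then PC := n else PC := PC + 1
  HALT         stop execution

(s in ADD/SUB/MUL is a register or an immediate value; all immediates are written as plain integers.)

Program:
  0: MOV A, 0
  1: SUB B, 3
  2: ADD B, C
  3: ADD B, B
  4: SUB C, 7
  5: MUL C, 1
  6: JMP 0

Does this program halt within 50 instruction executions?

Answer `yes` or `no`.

Step 1: PC=0 exec 'MOV A, 0'. After: A=0 B=0 C=0 D=0 ZF=0 PC=1
Step 2: PC=1 exec 'SUB B, 3'. After: A=0 B=-3 C=0 D=0 ZF=0 PC=2
Step 3: PC=2 exec 'ADD B, C'. After: A=0 B=-3 C=0 D=0 ZF=0 PC=3
Step 4: PC=3 exec 'ADD B, B'. After: A=0 B=-6 C=0 D=0 ZF=0 PC=4
Step 5: PC=4 exec 'SUB C, 7'. After: A=0 B=-6 C=-7 D=0 ZF=0 PC=5
Step 6: PC=5 exec 'MUL C, 1'. After: A=0 B=-6 C=-7 D=0 ZF=0 PC=6
Step 7: PC=6 exec 'JMP 0'. After: A=0 B=-6 C=-7 D=0 ZF=0 PC=0
Step 8: PC=0 exec 'MOV A, 0'. After: A=0 B=-6 C=-7 D=0 ZF=0 PC=1
Step 9: PC=1 exec 'SUB B, 3'. After: A=0 B=-9 C=-7 D=0 ZF=0 PC=2
Step 10: PC=2 exec 'ADD B, C'. After: A=0 B=-16 C=-7 D=0 ZF=0 PC=3
Step 11: PC=3 exec 'ADD B, B'. After: A=0 B=-32 C=-7 D=0 ZF=0 PC=4
Step 12: PC=4 exec 'SUB C, 7'. After: A=0 B=-32 C=-14 D=0 ZF=0 PC=5
Step 13: PC=5 exec 'MUL C, 1'. After: A=0 B=-32 C=-14 D=0 ZF=0 PC=6
Step 14: PC=6 exec 'JMP 0'. After: A=0 B=-32 C=-14 D=0 ZF=0 PC=0
Step 15: PC=0 exec 'MOV A, 0'. After: A=0 B=-32 C=-14 D=0 ZF=0 PC=1
After 50 steps: not halted. PC revisits the same instructions with no path to HALT; will never halt.

Answer: no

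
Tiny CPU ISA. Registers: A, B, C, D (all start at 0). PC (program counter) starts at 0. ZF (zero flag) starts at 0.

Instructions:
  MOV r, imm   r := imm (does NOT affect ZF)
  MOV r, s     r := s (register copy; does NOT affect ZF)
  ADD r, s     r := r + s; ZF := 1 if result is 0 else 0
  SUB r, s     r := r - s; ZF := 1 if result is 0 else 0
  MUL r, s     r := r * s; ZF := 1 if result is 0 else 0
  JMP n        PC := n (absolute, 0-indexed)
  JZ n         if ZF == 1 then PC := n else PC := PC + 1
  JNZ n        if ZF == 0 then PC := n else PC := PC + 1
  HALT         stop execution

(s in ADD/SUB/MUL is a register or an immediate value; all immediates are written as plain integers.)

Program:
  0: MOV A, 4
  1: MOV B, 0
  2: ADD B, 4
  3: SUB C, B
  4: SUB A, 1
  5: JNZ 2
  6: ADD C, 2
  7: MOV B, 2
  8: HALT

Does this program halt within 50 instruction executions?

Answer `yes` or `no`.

Answer: yes

Derivation:
Step 1: PC=0 exec 'MOV A, 4'. After: A=4 B=0 C=0 D=0 ZF=0 PC=1
Step 2: PC=1 exec 'MOV B, 0'. After: A=4 B=0 C=0 D=0 ZF=0 PC=2
Step 3: PC=2 exec 'ADD B, 4'. After: A=4 B=4 C=0 D=0 ZF=0 PC=3
Step 4: PC=3 exec 'SUB C, B'. After: A=4 B=4 C=-4 D=0 ZF=0 PC=4
Step 5: PC=4 exec 'SUB A, 1'. After: A=3 B=4 C=-4 D=0 ZF=0 PC=5
Step 6: PC=5 exec 'JNZ 2'. After: A=3 B=4 C=-4 D=0 ZF=0 PC=2
Step 7: PC=2 exec 'ADD B, 4'. After: A=3 B=8 C=-4 D=0 ZF=0 PC=3
Step 8: PC=3 exec 'SUB C, B'. After: A=3 B=8 C=-12 D=0 ZF=0 PC=4
Step 9: PC=4 exec 'SUB A, 1'. After: A=2 B=8 C=-12 D=0 ZF=0 PC=5
Step 10: PC=5 exec 'JNZ 2'. After: A=2 B=8 C=-12 D=0 ZF=0 PC=2
Step 11: PC=2 exec 'ADD B, 4'. After: A=2 B=12 C=-12 D=0 ZF=0 PC=3
Step 12: PC=3 exec 'SUB C, B'. After: A=2 B=12 C=-24 D=0 ZF=0 PC=4
Step 13: PC=4 exec 'SUB A, 1'. After: A=1 B=12 C=-24 D=0 ZF=0 PC=5
Step 14: PC=5 exec 'JNZ 2'. After: A=1 B=12 C=-24 D=0 ZF=0 PC=2
Step 15: PC=2 exec 'ADD B, 4'. After: A=1 B=16 C=-24 D=0 ZF=0 PC=3
Step 16: PC=3 exec 'SUB C, B'. After: A=1 B=16 C=-40 D=0 ZF=0 PC=4
Step 17: PC=4 exec 'SUB A, 1'. After: A=0 B=16 C=-40 D=0 ZF=1 PC=5
Step 18: PC=5 exec 'JNZ 2'. After: A=0 B=16 C=-40 D=0 ZF=1 PC=6
Step 19: PC=6 exec 'ADD C, 2'. After: A=0 B=16 C=-38 D=0 ZF=0 PC=7
Step 20: PC=7 exec 'MOV B, 2'. After: A=0 B=2 C=-38 D=0 ZF=0 PC=8
Step 21: PC=8 exec 'HALT'. After: A=0 B=2 C=-38 D=0 ZF=0 PC=8 HALTED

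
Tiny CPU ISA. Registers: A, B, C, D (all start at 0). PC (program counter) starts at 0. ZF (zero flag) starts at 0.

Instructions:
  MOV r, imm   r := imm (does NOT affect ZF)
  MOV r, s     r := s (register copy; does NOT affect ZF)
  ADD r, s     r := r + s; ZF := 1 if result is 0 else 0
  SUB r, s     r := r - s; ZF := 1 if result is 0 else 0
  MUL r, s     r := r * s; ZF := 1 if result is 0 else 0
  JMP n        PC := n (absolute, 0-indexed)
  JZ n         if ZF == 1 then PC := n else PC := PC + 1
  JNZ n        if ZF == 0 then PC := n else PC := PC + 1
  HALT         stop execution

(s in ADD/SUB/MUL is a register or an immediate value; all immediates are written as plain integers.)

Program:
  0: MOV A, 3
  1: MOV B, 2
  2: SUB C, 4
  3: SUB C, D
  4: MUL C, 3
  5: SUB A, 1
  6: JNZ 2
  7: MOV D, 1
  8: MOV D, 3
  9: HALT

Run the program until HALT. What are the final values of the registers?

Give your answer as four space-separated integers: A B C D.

Step 1: PC=0 exec 'MOV A, 3'. After: A=3 B=0 C=0 D=0 ZF=0 PC=1
Step 2: PC=1 exec 'MOV B, 2'. After: A=3 B=2 C=0 D=0 ZF=0 PC=2
Step 3: PC=2 exec 'SUB C, 4'. After: A=3 B=2 C=-4 D=0 ZF=0 PC=3
Step 4: PC=3 exec 'SUB C, D'. After: A=3 B=2 C=-4 D=0 ZF=0 PC=4
Step 5: PC=4 exec 'MUL C, 3'. After: A=3 B=2 C=-12 D=0 ZF=0 PC=5
Step 6: PC=5 exec 'SUB A, 1'. After: A=2 B=2 C=-12 D=0 ZF=0 PC=6
Step 7: PC=6 exec 'JNZ 2'. After: A=2 B=2 C=-12 D=0 ZF=0 PC=2
Step 8: PC=2 exec 'SUB C, 4'. After: A=2 B=2 C=-16 D=0 ZF=0 PC=3
Step 9: PC=3 exec 'SUB C, D'. After: A=2 B=2 C=-16 D=0 ZF=0 PC=4
Step 10: PC=4 exec 'MUL C, 3'. After: A=2 B=2 C=-48 D=0 ZF=0 PC=5
Step 11: PC=5 exec 'SUB A, 1'. After: A=1 B=2 C=-48 D=0 ZF=0 PC=6
Step 12: PC=6 exec 'JNZ 2'. After: A=1 B=2 C=-48 D=0 ZF=0 PC=2
Step 13: PC=2 exec 'SUB C, 4'. After: A=1 B=2 C=-52 D=0 ZF=0 PC=3
Step 14: PC=3 exec 'SUB C, D'. After: A=1 B=2 C=-52 D=0 ZF=0 PC=4
Step 15: PC=4 exec 'MUL C, 3'. After: A=1 B=2 C=-156 D=0 ZF=0 PC=5
Step 16: PC=5 exec 'SUB A, 1'. After: A=0 B=2 C=-156 D=0 ZF=1 PC=6
Step 17: PC=6 exec 'JNZ 2'. After: A=0 B=2 C=-156 D=0 ZF=1 PC=7
Step 18: PC=7 exec 'MOV D, 1'. After: A=0 B=2 C=-156 D=1 ZF=1 PC=8
Step 19: PC=8 exec 'MOV D, 3'. After: A=0 B=2 C=-156 D=3 ZF=1 PC=9
Step 20: PC=9 exec 'HALT'. After: A=0 B=2 C=-156 D=3 ZF=1 PC=9 HALTED

Answer: 0 2 -156 3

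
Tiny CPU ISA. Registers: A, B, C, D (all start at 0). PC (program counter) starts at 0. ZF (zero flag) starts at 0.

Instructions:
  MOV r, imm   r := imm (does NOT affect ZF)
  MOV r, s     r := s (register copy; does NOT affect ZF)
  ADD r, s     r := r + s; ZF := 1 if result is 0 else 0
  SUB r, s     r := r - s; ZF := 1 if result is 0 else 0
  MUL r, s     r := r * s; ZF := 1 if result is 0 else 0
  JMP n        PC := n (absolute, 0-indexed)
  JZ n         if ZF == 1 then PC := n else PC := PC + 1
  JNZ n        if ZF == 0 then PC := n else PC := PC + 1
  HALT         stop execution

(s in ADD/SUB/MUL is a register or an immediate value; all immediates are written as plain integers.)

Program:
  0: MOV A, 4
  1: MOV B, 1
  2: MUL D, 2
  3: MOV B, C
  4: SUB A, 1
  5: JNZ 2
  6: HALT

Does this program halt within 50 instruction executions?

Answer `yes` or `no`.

Answer: yes

Derivation:
Step 1: PC=0 exec 'MOV A, 4'. After: A=4 B=0 C=0 D=0 ZF=0 PC=1
Step 2: PC=1 exec 'MOV B, 1'. After: A=4 B=1 C=0 D=0 ZF=0 PC=2
Step 3: PC=2 exec 'MUL D, 2'. After: A=4 B=1 C=0 D=0 ZF=1 PC=3
Step 4: PC=3 exec 'MOV B, C'. After: A=4 B=0 C=0 D=0 ZF=1 PC=4
Step 5: PC=4 exec 'SUB A, 1'. After: A=3 B=0 C=0 D=0 ZF=0 PC=5
Step 6: PC=5 exec 'JNZ 2'. After: A=3 B=0 C=0 D=0 ZF=0 PC=2
Step 7: PC=2 exec 'MUL D, 2'. After: A=3 B=0 C=0 D=0 ZF=1 PC=3
Step 8: PC=3 exec 'MOV B, C'. After: A=3 B=0 C=0 D=0 ZF=1 PC=4
Step 9: PC=4 exec 'SUB A, 1'. After: A=2 B=0 C=0 D=0 ZF=0 PC=5
Step 10: PC=5 exec 'JNZ 2'. After: A=2 B=0 C=0 D=0 ZF=0 PC=2
Step 11: PC=2 exec 'MUL D, 2'. After: A=2 B=0 C=0 D=0 ZF=1 PC=3
Step 12: PC=3 exec 'MOV B, C'. After: A=2 B=0 C=0 D=0 ZF=1 PC=4
Step 13: PC=4 exec 'SUB A, 1'. After: A=1 B=0 C=0 D=0 ZF=0 PC=5
Step 14: PC=5 exec 'JNZ 2'. After: A=1 B=0 C=0 D=0 ZF=0 PC=2
Step 15: PC=2 exec 'MUL D, 2'. After: A=1 B=0 C=0 D=0 ZF=1 PC=3
Step 16: PC=3 exec 'MOV B, C'. After: A=1 B=0 C=0 D=0 ZF=1 PC=4
Step 17: PC=4 exec 'SUB A, 1'. After: A=0 B=0 C=0 D=0 ZF=1 PC=5
Step 18: PC=5 exec 'JNZ 2'. After: A=0 B=0 C=0 D=0 ZF=1 PC=6
Step 19: PC=6 exec 'HALT'. After: A=0 B=0 C=0 D=0 ZF=1 PC=6 HALTED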